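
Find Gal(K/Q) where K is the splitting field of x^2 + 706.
Gal(K/Q) = Z/2Z (cyclic of order 2)

x^2 + 706 is irreducible over Q since -706 is not a rational square. The splitting field Q(sqrt(-706)) has degree 2 over Q, and its unique nontrivial automorphism is sqrt(-706) ↦ -sqrt(-706). Hence Gal(Q(sqrt(-706))/Q) = Z/2Z.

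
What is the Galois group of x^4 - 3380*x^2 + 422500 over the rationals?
Gal(K/Q) = Z/2Z (cyclic of order 2)

f factors as (x^2 - 3250)(x^2 - 130), so the splitting field is K = Q(sqrt(3250), sqrt(130)). The squarefree part of 3250 is 130 and the squarefree part of 130 is also 130, so sqrt(3250) and sqrt(130) are both rational multiples of sqrt(130). Hence Q(sqrt(3250)) = Q(sqrt(130)) = Q(sqrt(130)), and the splitting field collapses to a single degree-2 extension with Galois group Z/2Z.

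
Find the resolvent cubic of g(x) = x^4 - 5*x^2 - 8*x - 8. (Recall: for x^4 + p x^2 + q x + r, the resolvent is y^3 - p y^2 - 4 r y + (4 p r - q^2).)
h(y) = y^3 + 5*y^2 + 32*y + 96

Identify coefficients: p = -5, q = -8, r = -8.
Plug into h(y) = y^3 - p y^2 - 4 r y + (4 p r - q^2):
  h(y) = y^3 - (-5) y^2 - 4*(-8) y + (4*(-5)*(-8) - (-8)^2)
       = y^3 + (5) y^2 + (32) y + (96).
Simplifying: h(y) = y^3 + 5*y^2 + 32*y + 96.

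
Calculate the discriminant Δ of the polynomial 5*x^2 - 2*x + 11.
Δ = -216

For a quadratic a x^2 + b x + c the discriminant is Δ = b^2 - 4ac = (-2)^2 - 4*(5)*(11) = 4 - (220) = -216.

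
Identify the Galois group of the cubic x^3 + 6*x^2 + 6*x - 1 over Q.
Gal(K/Q) = S_3 (symmetric group of order 6)

Compute the discriminant of x^3 + (6)*x^2 + (6)*x + (-1): Δ = 621. Since Δ is not a rational square, the Galois group is not contained in A_3; it must be the full S_3 (irreducibility of the cubic rules out anything smaller).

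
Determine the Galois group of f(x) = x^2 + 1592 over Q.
Gal(K/Q) = Z/2Z (cyclic of order 2)

x^2 + 1592 is irreducible over Q since -1592 is not a rational square. The splitting field Q(sqrt(-1592)) has degree 2 over Q, and its unique nontrivial automorphism is sqrt(-1592) ↦ -sqrt(-1592). Hence Gal(Q(sqrt(-1592))/Q) = Z/2Z.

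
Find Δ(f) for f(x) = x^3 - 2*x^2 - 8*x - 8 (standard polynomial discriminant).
Δ = -1984

For x^3 + a x^2 + b x + c the discriminant is Δ = 18 a b c - 4 a^3 c + a^2 b^2 - 4 b^3 - 27 c^2.
Plug a = -2, b = -8, c = -8:
  18*(-2)*(-8)*(-8) - 4*(-2)^3*(-8) + (-2)^2*(-8)^2 - 4*(-8)^3 - 27*(-8)^2
  = -2304 + (-256) + 256 + (2048) + (-1728)
  = -1984.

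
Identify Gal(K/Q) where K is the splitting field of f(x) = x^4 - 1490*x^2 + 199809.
Gal(K/Q) = Z/2Z (cyclic of order 2)

f factors as (x^2 - 149)(x^2 - 1341), so the splitting field is K = Q(sqrt(149), sqrt(1341)). The squarefree part of 149 is 149 and the squarefree part of 1341 is also 149, so sqrt(149) and sqrt(1341) are both rational multiples of sqrt(149). Hence Q(sqrt(149)) = Q(sqrt(1341)) = Q(sqrt(149)), and the splitting field collapses to a single degree-2 extension with Galois group Z/2Z.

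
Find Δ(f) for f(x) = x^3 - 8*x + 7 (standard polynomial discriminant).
Δ = 725

For a depressed cubic x^3 + p x + q the discriminant is Δ = -4 p^3 - 27 q^2 = -4*(-8)^3 - 27*(7)^2 = 2048 - 1323 = 725.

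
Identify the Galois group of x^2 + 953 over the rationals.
Gal(K/Q) = Z/2Z (cyclic of order 2)

x^2 + 953 is irreducible over Q since -953 is not a rational square. The splitting field Q(sqrt(-953)) has degree 2 over Q, and its unique nontrivial automorphism is sqrt(-953) ↦ -sqrt(-953). Hence Gal(Q(sqrt(-953))/Q) = Z/2Z.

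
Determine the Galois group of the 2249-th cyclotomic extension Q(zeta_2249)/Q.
|Gal(Q(zeta_2249)/Q)| = phi(2249) = 2064; group ≅ (Z/2249Z)^* ≅ Z/12Z × Z/172Z

The n-th cyclotomic polynomial Φ_2249(x) is the minimal polynomial of zeta_2249 over Q and has degree phi(2249) = 2064. So Q(zeta_2249) is a degree-2064 Galois extension with Galois group (Z/2249Z)^*. By CRT, (Z/2249Z)^* ≅ (Z/13Z)^* × (Z/173Z)^*. Each prime-power unit group is (Z/13Z)^* ≅ Z/12Z; (Z/173Z)^* ≅ Z/172Z. Hence Gal(Q(zeta_2249)/Q) ≅ Z/12Z × Z/172Z.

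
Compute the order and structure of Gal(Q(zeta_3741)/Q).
|Gal(Q(zeta_3741)/Q)| = phi(3741) = 2352; group ≅ (Z/3741Z)^* ≅ Z/2Z × Z/28Z × Z/42Z

The n-th cyclotomic polynomial Φ_3741(x) is the minimal polynomial of zeta_3741 over Q and has degree phi(3741) = 2352. So Q(zeta_3741) is a degree-2352 Galois extension with Galois group (Z/3741Z)^*. By CRT, (Z/3741Z)^* ≅ (Z/3Z)^* × (Z/29Z)^* × (Z/43Z)^*. Each prime-power unit group is (Z/3Z)^* ≅ Z/2Z; (Z/29Z)^* ≅ Z/28Z; (Z/43Z)^* ≅ Z/42Z. Hence Gal(Q(zeta_3741)/Q) ≅ Z/2Z × Z/28Z × Z/42Z.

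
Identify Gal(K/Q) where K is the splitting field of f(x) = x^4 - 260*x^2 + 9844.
Gal(K/Q) = V_4 (Klein four-group, Z/2Z × Z/2Z)

f factors as (x^2 - 214)(x^2 - 46), so the splitting field is K = Q(sqrt(214), sqrt(46)). The elements 214, 46, 9844 are all non-squares in Q, so sqrt(214) and sqrt(46) generate independent quadratic extensions. Thus [K:Q] = 4 and Gal(K/Q) is generated by the two order-2 automorphisms sqrt(214) ↦ -sqrt(214) and sqrt(46) ↦ -sqrt(46), giving V_4.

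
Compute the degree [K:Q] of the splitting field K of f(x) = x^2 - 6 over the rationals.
[K:Q] = 2

The polynomial x^2 - 6 is irreducible over Q since 6 is not a perfect square. Its splitting field is Q(sqrt(6)), which has degree 2 over Q.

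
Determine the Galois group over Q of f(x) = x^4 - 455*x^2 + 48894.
Gal(K/Q) = V_4 (Klein four-group, Z/2Z × Z/2Z)

f factors as (x^2 - 174)(x^2 - 281), so the splitting field is K = Q(sqrt(174), sqrt(281)). The elements 174, 281, 48894 are all non-squares in Q, so sqrt(174) and sqrt(281) generate independent quadratic extensions. Thus [K:Q] = 4 and Gal(K/Q) is generated by the two order-2 automorphisms sqrt(174) ↦ -sqrt(174) and sqrt(281) ↦ -sqrt(281), giving V_4.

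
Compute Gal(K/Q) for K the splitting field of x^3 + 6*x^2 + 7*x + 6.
Gal(K/Q) = S_3 (symmetric group of order 6)

Compute the discriminant of x^3 + (6)*x^2 + (7)*x + (6): Δ = -1228. Since Δ is not a rational square, the Galois group is not contained in A_3; it must be the full S_3 (irreducibility of the cubic rules out anything smaller).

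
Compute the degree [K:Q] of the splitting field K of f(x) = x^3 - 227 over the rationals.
[K:Q] = 6

x^3 - 227 has one real root r = 227^(1/3) and two complex roots r*zeta_3, r*zeta_3^2 where zeta_3 = e^(2*pi*i/3). The splitting field is Q(r, zeta_3). [Q(r):Q] = 3 and [Q(zeta_3):Q] = 2 with gcd = 1, so [Q(r, zeta_3):Q] = 3 * 2 = 6.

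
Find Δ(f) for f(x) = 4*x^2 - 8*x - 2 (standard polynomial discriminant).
Δ = 96

For a quadratic a x^2 + b x + c the discriminant is Δ = b^2 - 4ac = (-8)^2 - 4*(4)*(-2) = 64 - (-32) = 96.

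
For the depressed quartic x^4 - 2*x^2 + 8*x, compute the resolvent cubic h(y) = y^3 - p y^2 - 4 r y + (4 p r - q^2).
h(y) = y^3 + 2*y^2 - 64

Identify coefficients: p = -2, q = 8, r = 0.
Plug into h(y) = y^3 - p y^2 - 4 r y + (4 p r - q^2):
  h(y) = y^3 - (-2) y^2 - 4*(0) y + (4*(-2)*(0) - (8)^2)
       = y^3 + (2) y^2 + (0) y + (-64).
Simplifying: h(y) = y^3 + 2*y^2 - 64.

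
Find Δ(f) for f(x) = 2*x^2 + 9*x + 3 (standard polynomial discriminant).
Δ = 57

For a quadratic a x^2 + b x + c the discriminant is Δ = b^2 - 4ac = (9)^2 - 4*(2)*(3) = 81 - (24) = 57.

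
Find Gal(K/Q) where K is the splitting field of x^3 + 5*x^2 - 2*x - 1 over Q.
Gal(K/Q) = S_3 (symmetric group of order 6)

Compute the discriminant of x^3 + (5)*x^2 + (-2)*x + (-1): Δ = 785. Since Δ is not a rational square, the Galois group is not contained in A_3; it must be the full S_3 (irreducibility of the cubic rules out anything smaller).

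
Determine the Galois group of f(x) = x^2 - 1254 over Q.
Gal(K/Q) = Z/2Z (cyclic of order 2)

x^2 - 1254 is irreducible over Q since 1254 is not a rational square. The splitting field Q(sqrt(1254)) has degree 2 over Q, and its unique nontrivial automorphism is sqrt(1254) ↦ -sqrt(1254). Hence Gal(Q(sqrt(1254))/Q) = Z/2Z.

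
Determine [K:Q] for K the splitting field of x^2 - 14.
[K:Q] = 2

The polynomial x^2 - 14 is irreducible over Q since 14 is not a perfect square. Its splitting field is Q(sqrt(14)), which has degree 2 over Q.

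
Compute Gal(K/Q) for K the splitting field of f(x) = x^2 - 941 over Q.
Gal(K/Q) = Z/2Z (cyclic of order 2)

x^2 - 941 is irreducible over Q since 941 is not a rational square. The splitting field Q(sqrt(941)) has degree 2 over Q, and its unique nontrivial automorphism is sqrt(941) ↦ -sqrt(941). Hence Gal(Q(sqrt(941))/Q) = Z/2Z.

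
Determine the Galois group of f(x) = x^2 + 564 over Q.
Gal(K/Q) = Z/2Z (cyclic of order 2)

x^2 + 564 is irreducible over Q since -564 is not a rational square. The splitting field Q(sqrt(-564)) has degree 2 over Q, and its unique nontrivial automorphism is sqrt(-564) ↦ -sqrt(-564). Hence Gal(Q(sqrt(-564))/Q) = Z/2Z.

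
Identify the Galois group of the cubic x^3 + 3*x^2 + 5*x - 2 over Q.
Gal(K/Q) = S_3 (symmetric group of order 6)

Compute the discriminant of x^3 + (3)*x^2 + (5)*x + (-2): Δ = -707. Since Δ is not a rational square, the Galois group is not contained in A_3; it must be the full S_3 (irreducibility of the cubic rules out anything smaller).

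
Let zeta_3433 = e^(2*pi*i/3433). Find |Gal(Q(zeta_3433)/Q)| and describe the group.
|Gal(Q(zeta_3433)/Q)| = phi(3433) = 3432; group ≅ (Z/3433Z)^* ≅ Z/3432Z

The n-th cyclotomic polynomial Φ_3433(x) is the minimal polynomial of zeta_3433 over Q and has degree phi(3433) = 3432. So Q(zeta_3433) is a degree-3432 Galois extension with Galois group (Z/3433Z)^*. (Z/3433Z)^* is cyclic since 3433 is an odd prime power (or 4). Hence Gal(Q(zeta_3433)/Q) ≅ Z/3432Z.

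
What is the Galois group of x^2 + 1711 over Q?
Gal(K/Q) = Z/2Z (cyclic of order 2)

x^2 + 1711 is irreducible over Q since -1711 is not a rational square. The splitting field Q(sqrt(-1711)) has degree 2 over Q, and its unique nontrivial automorphism is sqrt(-1711) ↦ -sqrt(-1711). Hence Gal(Q(sqrt(-1711))/Q) = Z/2Z.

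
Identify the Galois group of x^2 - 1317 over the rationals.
Gal(K/Q) = Z/2Z (cyclic of order 2)

x^2 - 1317 is irreducible over Q since 1317 is not a rational square. The splitting field Q(sqrt(1317)) has degree 2 over Q, and its unique nontrivial automorphism is sqrt(1317) ↦ -sqrt(1317). Hence Gal(Q(sqrt(1317))/Q) = Z/2Z.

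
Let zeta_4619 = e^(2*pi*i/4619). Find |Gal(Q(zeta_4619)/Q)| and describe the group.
|Gal(Q(zeta_4619)/Q)| = phi(4619) = 4440; group ≅ (Z/4619Z)^* ≅ Z/30Z × Z/148Z

The n-th cyclotomic polynomial Φ_4619(x) is the minimal polynomial of zeta_4619 over Q and has degree phi(4619) = 4440. So Q(zeta_4619) is a degree-4440 Galois extension with Galois group (Z/4619Z)^*. By CRT, (Z/4619Z)^* ≅ (Z/31Z)^* × (Z/149Z)^*. Each prime-power unit group is (Z/31Z)^* ≅ Z/30Z; (Z/149Z)^* ≅ Z/148Z. Hence Gal(Q(zeta_4619)/Q) ≅ Z/30Z × Z/148Z.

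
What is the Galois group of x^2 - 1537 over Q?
Gal(K/Q) = Z/2Z (cyclic of order 2)

x^2 - 1537 is irreducible over Q since 1537 is not a rational square. The splitting field Q(sqrt(1537)) has degree 2 over Q, and its unique nontrivial automorphism is sqrt(1537) ↦ -sqrt(1537). Hence Gal(Q(sqrt(1537))/Q) = Z/2Z.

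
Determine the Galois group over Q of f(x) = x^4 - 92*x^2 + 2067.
Gal(K/Q) = V_4 (Klein four-group, Z/2Z × Z/2Z)

f factors as (x^2 - 53)(x^2 - 39), so the splitting field is K = Q(sqrt(53), sqrt(39)). The elements 53, 39, 2067 are all non-squares in Q, so sqrt(53) and sqrt(39) generate independent quadratic extensions. Thus [K:Q] = 4 and Gal(K/Q) is generated by the two order-2 automorphisms sqrt(53) ↦ -sqrt(53) and sqrt(39) ↦ -sqrt(39), giving V_4.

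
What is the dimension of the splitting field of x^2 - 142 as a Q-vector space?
[K:Q] = 2

The polynomial x^2 - 142 is irreducible over Q since 142 is not a perfect square. Its splitting field is Q(sqrt(142)), which has degree 2 over Q.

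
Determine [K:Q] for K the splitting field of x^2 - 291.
[K:Q] = 2

The polynomial x^2 - 291 is irreducible over Q since 291 is not a perfect square. Its splitting field is Q(sqrt(291)), which has degree 2 over Q.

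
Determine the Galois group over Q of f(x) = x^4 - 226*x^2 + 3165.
Gal(K/Q) = V_4 (Klein four-group, Z/2Z × Z/2Z)

f factors as (x^2 - 211)(x^2 - 15), so the splitting field is K = Q(sqrt(211), sqrt(15)). The elements 211, 15, 3165 are all non-squares in Q, so sqrt(211) and sqrt(15) generate independent quadratic extensions. Thus [K:Q] = 4 and Gal(K/Q) is generated by the two order-2 automorphisms sqrt(211) ↦ -sqrt(211) and sqrt(15) ↦ -sqrt(15), giving V_4.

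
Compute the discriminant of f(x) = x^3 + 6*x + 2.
Δ = -972

For a depressed cubic x^3 + p x + q the discriminant is Δ = -4 p^3 - 27 q^2 = -4*(6)^3 - 27*(2)^2 = -864 - 108 = -972.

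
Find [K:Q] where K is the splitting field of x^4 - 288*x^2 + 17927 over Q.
[K:Q] = 4

f factors as (x^2 - 197)(x^2 - 91); the splitting field is K = Q(sqrt(197), sqrt(91)). Since 197, 91, and 17927 are all non-squares in Q, the three subfields Q(sqrt(197)), Q(sqrt(91)), Q(sqrt(17927)) are distinct degree-2 extensions, so [K:Q] = 4 (Klein four Galois group).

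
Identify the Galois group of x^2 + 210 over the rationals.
Gal(K/Q) = Z/2Z (cyclic of order 2)

x^2 + 210 is irreducible over Q since -210 is not a rational square. The splitting field Q(sqrt(-210)) has degree 2 over Q, and its unique nontrivial automorphism is sqrt(-210) ↦ -sqrt(-210). Hence Gal(Q(sqrt(-210))/Q) = Z/2Z.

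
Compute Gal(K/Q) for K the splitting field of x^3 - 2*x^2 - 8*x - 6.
Gal(K/Q) = S_3 (symmetric group of order 6)

Compute the discriminant of x^3 + (-2)*x^2 + (-8)*x + (-6): Δ = -588. Since Δ is not a rational square, the Galois group is not contained in A_3; it must be the full S_3 (irreducibility of the cubic rules out anything smaller).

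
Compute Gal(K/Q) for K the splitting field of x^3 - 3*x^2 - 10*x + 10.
Gal(K/Q) = S_3 (symmetric group of order 6)

Compute the discriminant of x^3 + (-3)*x^2 + (-10)*x + (10): Δ = 8680. Since Δ is not a rational square, the Galois group is not contained in A_3; it must be the full S_3 (irreducibility of the cubic rules out anything smaller).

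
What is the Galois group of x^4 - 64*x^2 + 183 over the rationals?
Gal(K/Q) = V_4 (Klein four-group, Z/2Z × Z/2Z)

f factors as (x^2 - 3)(x^2 - 61), so the splitting field is K = Q(sqrt(3), sqrt(61)). The elements 3, 61, 183 are all non-squares in Q, so sqrt(3) and sqrt(61) generate independent quadratic extensions. Thus [K:Q] = 4 and Gal(K/Q) is generated by the two order-2 automorphisms sqrt(3) ↦ -sqrt(3) and sqrt(61) ↦ -sqrt(61), giving V_4.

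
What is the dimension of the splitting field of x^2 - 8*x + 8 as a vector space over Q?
[K:Q] = 2

The discriminant of x^2 + (-8)*x + (8) is b^2 - 4c = 64 - (32) = 32. Since 32 is not a perfect square in Q, the polynomial is irreducible over Q. Its two roots generate a degree-2 extension, so [K:Q] = 2.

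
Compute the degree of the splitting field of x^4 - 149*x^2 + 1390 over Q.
[K:Q] = 4

f factors as (x^2 - 10)(x^2 - 139); the splitting field is K = Q(sqrt(10), sqrt(139)). Since 10, 139, and 1390 are all non-squares in Q, the three subfields Q(sqrt(10)), Q(sqrt(139)), Q(sqrt(1390)) are distinct degree-2 extensions, so [K:Q] = 4 (Klein four Galois group).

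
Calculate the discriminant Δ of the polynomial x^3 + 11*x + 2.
Δ = -5432

For a depressed cubic x^3 + p x + q the discriminant is Δ = -4 p^3 - 27 q^2 = -4*(11)^3 - 27*(2)^2 = -5324 - 108 = -5432.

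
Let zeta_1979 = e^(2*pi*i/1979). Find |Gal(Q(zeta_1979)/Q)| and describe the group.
|Gal(Q(zeta_1979)/Q)| = phi(1979) = 1978; group ≅ (Z/1979Z)^* ≅ Z/1978Z

The n-th cyclotomic polynomial Φ_1979(x) is the minimal polynomial of zeta_1979 over Q and has degree phi(1979) = 1978. So Q(zeta_1979) is a degree-1978 Galois extension with Galois group (Z/1979Z)^*. (Z/1979Z)^* is cyclic since 1979 is an odd prime power (or 4). Hence Gal(Q(zeta_1979)/Q) ≅ Z/1978Z.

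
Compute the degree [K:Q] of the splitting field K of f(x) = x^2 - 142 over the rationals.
[K:Q] = 2

The polynomial x^2 - 142 is irreducible over Q since 142 is not a perfect square. Its splitting field is Q(sqrt(142)), which has degree 2 over Q.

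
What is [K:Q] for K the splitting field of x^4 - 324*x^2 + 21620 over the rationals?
[K:Q] = 4

f factors as (x^2 - 230)(x^2 - 94); the splitting field is K = Q(sqrt(230), sqrt(94)). Since 230, 94, and 21620 are all non-squares in Q, the three subfields Q(sqrt(230)), Q(sqrt(94)), Q(sqrt(21620)) are distinct degree-2 extensions, so [K:Q] = 4 (Klein four Galois group).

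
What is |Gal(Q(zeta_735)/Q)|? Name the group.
|Gal(Q(zeta_735)/Q)| = phi(735) = 336; group ≅ (Z/735Z)^* ≅ Z/2Z × Z/4Z × Z/42Z

The n-th cyclotomic polynomial Φ_735(x) is the minimal polynomial of zeta_735 over Q and has degree phi(735) = 336. So Q(zeta_735) is a degree-336 Galois extension with Galois group (Z/735Z)^*. By CRT, (Z/735Z)^* ≅ (Z/3Z)^* × (Z/5Z)^* × (Z/49Z)^*. Each prime-power unit group is (Z/3Z)^* ≅ Z/2Z; (Z/5Z)^* ≅ Z/4Z; (Z/49Z)^* ≅ Z/42Z. Hence Gal(Q(zeta_735)/Q) ≅ Z/2Z × Z/4Z × Z/42Z.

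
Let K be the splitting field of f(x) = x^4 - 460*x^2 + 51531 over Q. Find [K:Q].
[K:Q] = 4

f factors as (x^2 - 193)(x^2 - 267); the splitting field is K = Q(sqrt(193), sqrt(267)). Since 193, 267, and 51531 are all non-squares in Q, the three subfields Q(sqrt(193)), Q(sqrt(267)), Q(sqrt(51531)) are distinct degree-2 extensions, so [K:Q] = 4 (Klein four Galois group).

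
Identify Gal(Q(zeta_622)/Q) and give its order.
|Gal(Q(zeta_622)/Q)| = phi(622) = 310; group ≅ (Z/622Z)^* ≅ Z/310Z

The n-th cyclotomic polynomial Φ_622(x) is the minimal polynomial of zeta_622 over Q and has degree phi(622) = 310. So Q(zeta_622) is a degree-310 Galois extension with Galois group (Z/622Z)^*. By CRT, (Z/622Z)^* ≅ (Z/2Z)^* × (Z/311Z)^*. Each prime-power unit group is (Z/2Z)^* ≅ trivial group (order 1); (Z/311Z)^* ≅ Z/310Z. Hence Gal(Q(zeta_622)/Q) ≅ Z/310Z.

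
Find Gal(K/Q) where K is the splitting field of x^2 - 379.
Gal(K/Q) = Z/2Z (cyclic of order 2)

x^2 - 379 is irreducible over Q since 379 is not a rational square. The splitting field Q(sqrt(379)) has degree 2 over Q, and its unique nontrivial automorphism is sqrt(379) ↦ -sqrt(379). Hence Gal(Q(sqrt(379))/Q) = Z/2Z.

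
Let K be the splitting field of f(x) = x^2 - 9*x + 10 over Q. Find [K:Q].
[K:Q] = 2

The discriminant of x^2 + (-9)*x + (10) is b^2 - 4c = 81 - (40) = 41. Since 41 is not a perfect square in Q, the polynomial is irreducible over Q. Its two roots generate a degree-2 extension, so [K:Q] = 2.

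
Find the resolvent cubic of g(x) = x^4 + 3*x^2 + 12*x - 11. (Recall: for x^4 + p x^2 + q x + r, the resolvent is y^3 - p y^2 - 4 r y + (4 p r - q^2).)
h(y) = y^3 - 3*y^2 + 44*y - 276

Identify coefficients: p = 3, q = 12, r = -11.
Plug into h(y) = y^3 - p y^2 - 4 r y + (4 p r - q^2):
  h(y) = y^3 - (3) y^2 - 4*(-11) y + (4*(3)*(-11) - (12)^2)
       = y^3 + (-3) y^2 + (44) y + (-276).
Simplifying: h(y) = y^3 - 3*y^2 + 44*y - 276.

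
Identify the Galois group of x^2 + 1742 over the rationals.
Gal(K/Q) = Z/2Z (cyclic of order 2)

x^2 + 1742 is irreducible over Q since -1742 is not a rational square. The splitting field Q(sqrt(-1742)) has degree 2 over Q, and its unique nontrivial automorphism is sqrt(-1742) ↦ -sqrt(-1742). Hence Gal(Q(sqrt(-1742))/Q) = Z/2Z.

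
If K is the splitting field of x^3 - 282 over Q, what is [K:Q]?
[K:Q] = 6

x^3 - 282 has one real root r = 282^(1/3) and two complex roots r*zeta_3, r*zeta_3^2 where zeta_3 = e^(2*pi*i/3). The splitting field is Q(r, zeta_3). [Q(r):Q] = 3 and [Q(zeta_3):Q] = 2 with gcd = 1, so [Q(r, zeta_3):Q] = 3 * 2 = 6.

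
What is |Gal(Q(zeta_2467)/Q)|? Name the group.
|Gal(Q(zeta_2467)/Q)| = phi(2467) = 2466; group ≅ (Z/2467Z)^* ≅ Z/2466Z

The n-th cyclotomic polynomial Φ_2467(x) is the minimal polynomial of zeta_2467 over Q and has degree phi(2467) = 2466. So Q(zeta_2467) is a degree-2466 Galois extension with Galois group (Z/2467Z)^*. (Z/2467Z)^* is cyclic since 2467 is an odd prime power (or 4). Hence Gal(Q(zeta_2467)/Q) ≅ Z/2466Z.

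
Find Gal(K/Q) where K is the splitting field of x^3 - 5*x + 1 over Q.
Gal(K/Q) = S_3 (symmetric group of order 6)

Compute the discriminant of x^3 + (0)*x^2 + (-5)*x + (1): Δ = 473. Since Δ is not a rational square, the Galois group is not contained in A_3; it must be the full S_3 (irreducibility of the cubic rules out anything smaller).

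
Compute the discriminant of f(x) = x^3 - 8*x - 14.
Δ = -3244

For a depressed cubic x^3 + p x + q the discriminant is Δ = -4 p^3 - 27 q^2 = -4*(-8)^3 - 27*(-14)^2 = 2048 - 5292 = -3244.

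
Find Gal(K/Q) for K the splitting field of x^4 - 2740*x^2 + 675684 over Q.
Gal(K/Q) = Z/2Z (cyclic of order 2)

f factors as (x^2 - 274)(x^2 - 2466), so the splitting field is K = Q(sqrt(274), sqrt(2466)). The squarefree part of 274 is 274 and the squarefree part of 2466 is also 274, so sqrt(274) and sqrt(2466) are both rational multiples of sqrt(274). Hence Q(sqrt(274)) = Q(sqrt(2466)) = Q(sqrt(274)), and the splitting field collapses to a single degree-2 extension with Galois group Z/2Z.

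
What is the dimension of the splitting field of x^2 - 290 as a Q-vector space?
[K:Q] = 2

The polynomial x^2 - 290 is irreducible over Q since 290 is not a perfect square. Its splitting field is Q(sqrt(290)), which has degree 2 over Q.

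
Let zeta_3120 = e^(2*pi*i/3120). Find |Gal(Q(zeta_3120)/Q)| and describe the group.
|Gal(Q(zeta_3120)/Q)| = phi(3120) = 768; group ≅ (Z/3120Z)^* ≅ Z/2Z × Z/2Z × Z/4Z × Z/4Z × Z/12Z

The n-th cyclotomic polynomial Φ_3120(x) is the minimal polynomial of zeta_3120 over Q and has degree phi(3120) = 768. So Q(zeta_3120) is a degree-768 Galois extension with Galois group (Z/3120Z)^*. By CRT, (Z/3120Z)^* ≅ (Z/16Z)^* × (Z/3Z)^* × (Z/5Z)^* × (Z/13Z)^*. Each prime-power unit group is (Z/16Z)^* ≅ Z/2Z × Z/4Z; (Z/3Z)^* ≅ Z/2Z; (Z/5Z)^* ≅ Z/4Z; (Z/13Z)^* ≅ Z/12Z. Hence Gal(Q(zeta_3120)/Q) ≅ Z/2Z × Z/2Z × Z/4Z × Z/4Z × Z/12Z.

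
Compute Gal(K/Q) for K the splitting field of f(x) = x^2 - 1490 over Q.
Gal(K/Q) = Z/2Z (cyclic of order 2)

x^2 - 1490 is irreducible over Q since 1490 is not a rational square. The splitting field Q(sqrt(1490)) has degree 2 over Q, and its unique nontrivial automorphism is sqrt(1490) ↦ -sqrt(1490). Hence Gal(Q(sqrt(1490))/Q) = Z/2Z.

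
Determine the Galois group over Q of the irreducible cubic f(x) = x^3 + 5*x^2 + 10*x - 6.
Gal(K/Q) = S_3 (symmetric group of order 6)

Compute the discriminant of x^3 + (5)*x^2 + (10)*x + (-6): Δ = -4872. Since Δ is not a rational square, the Galois group is not contained in A_3; it must be the full S_3 (irreducibility of the cubic rules out anything smaller).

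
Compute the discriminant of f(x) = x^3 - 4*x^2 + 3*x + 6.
Δ = -696

For x^3 + a x^2 + b x + c the discriminant is Δ = 18 a b c - 4 a^3 c + a^2 b^2 - 4 b^3 - 27 c^2.
Plug a = -4, b = 3, c = 6:
  18*(-4)*(3)*(6) - 4*(-4)^3*(6) + (-4)^2*(3)^2 - 4*(3)^3 - 27*(6)^2
  = -1296 + (1536) + 144 + (-108) + (-972)
  = -696.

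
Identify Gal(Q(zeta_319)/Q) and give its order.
|Gal(Q(zeta_319)/Q)| = phi(319) = 280; group ≅ (Z/319Z)^* ≅ Z/10Z × Z/28Z

The n-th cyclotomic polynomial Φ_319(x) is the minimal polynomial of zeta_319 over Q and has degree phi(319) = 280. So Q(zeta_319) is a degree-280 Galois extension with Galois group (Z/319Z)^*. By CRT, (Z/319Z)^* ≅ (Z/11Z)^* × (Z/29Z)^*. Each prime-power unit group is (Z/11Z)^* ≅ Z/10Z; (Z/29Z)^* ≅ Z/28Z. Hence Gal(Q(zeta_319)/Q) ≅ Z/10Z × Z/28Z.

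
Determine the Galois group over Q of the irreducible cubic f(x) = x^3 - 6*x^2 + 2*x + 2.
Gal(K/Q) = S_3 (symmetric group of order 6)

Compute the discriminant of x^3 + (-6)*x^2 + (2)*x + (2): Δ = 1300. Since Δ is not a rational square, the Galois group is not contained in A_3; it must be the full S_3 (irreducibility of the cubic rules out anything smaller).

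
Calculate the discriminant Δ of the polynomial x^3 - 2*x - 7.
Δ = -1291

For a depressed cubic x^3 + p x + q the discriminant is Δ = -4 p^3 - 27 q^2 = -4*(-2)^3 - 27*(-7)^2 = 32 - 1323 = -1291.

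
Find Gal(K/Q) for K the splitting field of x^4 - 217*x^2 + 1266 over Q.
Gal(K/Q) = V_4 (Klein four-group, Z/2Z × Z/2Z)

f factors as (x^2 - 6)(x^2 - 211), so the splitting field is K = Q(sqrt(6), sqrt(211)). The elements 6, 211, 1266 are all non-squares in Q, so sqrt(6) and sqrt(211) generate independent quadratic extensions. Thus [K:Q] = 4 and Gal(K/Q) is generated by the two order-2 automorphisms sqrt(6) ↦ -sqrt(6) and sqrt(211) ↦ -sqrt(211), giving V_4.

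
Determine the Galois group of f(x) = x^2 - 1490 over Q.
Gal(K/Q) = Z/2Z (cyclic of order 2)

x^2 - 1490 is irreducible over Q since 1490 is not a rational square. The splitting field Q(sqrt(1490)) has degree 2 over Q, and its unique nontrivial automorphism is sqrt(1490) ↦ -sqrt(1490). Hence Gal(Q(sqrt(1490))/Q) = Z/2Z.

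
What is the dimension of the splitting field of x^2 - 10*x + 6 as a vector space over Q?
[K:Q] = 2

The discriminant of x^2 + (-10)*x + (6) is b^2 - 4c = 100 - (24) = 76. Since 76 is not a perfect square in Q, the polynomial is irreducible over Q. Its two roots generate a degree-2 extension, so [K:Q] = 2.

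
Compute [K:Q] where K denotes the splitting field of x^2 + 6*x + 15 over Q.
[K:Q] = 2

The discriminant of x^2 + (6)*x + (15) is b^2 - 4c = 36 - (60) = -24. Since -24 is not a perfect square in Q, the polynomial is irreducible over Q. Its two roots generate a degree-2 extension, so [K:Q] = 2.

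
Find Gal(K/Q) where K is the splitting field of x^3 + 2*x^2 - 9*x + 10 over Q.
Gal(K/Q) = S_3 (symmetric group of order 6)

Compute the discriminant of x^3 + (2)*x^2 + (-9)*x + (10): Δ = -3020. Since Δ is not a rational square, the Galois group is not contained in A_3; it must be the full S_3 (irreducibility of the cubic rules out anything smaller).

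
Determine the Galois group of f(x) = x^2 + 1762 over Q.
Gal(K/Q) = Z/2Z (cyclic of order 2)

x^2 + 1762 is irreducible over Q since -1762 is not a rational square. The splitting field Q(sqrt(-1762)) has degree 2 over Q, and its unique nontrivial automorphism is sqrt(-1762) ↦ -sqrt(-1762). Hence Gal(Q(sqrt(-1762))/Q) = Z/2Z.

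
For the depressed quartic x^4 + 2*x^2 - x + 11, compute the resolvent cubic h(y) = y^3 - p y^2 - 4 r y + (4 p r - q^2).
h(y) = y^3 - 2*y^2 - 44*y + 87

Identify coefficients: p = 2, q = -1, r = 11.
Plug into h(y) = y^3 - p y^2 - 4 r y + (4 p r - q^2):
  h(y) = y^3 - (2) y^2 - 4*(11) y + (4*(2)*(11) - (-1)^2)
       = y^3 + (-2) y^2 + (-44) y + (87).
Simplifying: h(y) = y^3 - 2*y^2 - 44*y + 87.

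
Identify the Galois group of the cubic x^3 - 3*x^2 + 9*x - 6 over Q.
Gal(K/Q) = S_3 (symmetric group of order 6)

Compute the discriminant of x^3 + (-3)*x^2 + (9)*x + (-6): Δ = -891. Since Δ is not a rational square, the Galois group is not contained in A_3; it must be the full S_3 (irreducibility of the cubic rules out anything smaller).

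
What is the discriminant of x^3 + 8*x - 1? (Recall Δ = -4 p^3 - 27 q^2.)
Δ = -2075

For a depressed cubic x^3 + p x + q the discriminant is Δ = -4 p^3 - 27 q^2 = -4*(8)^3 - 27*(-1)^2 = -2048 - 27 = -2075.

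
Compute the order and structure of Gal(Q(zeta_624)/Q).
|Gal(Q(zeta_624)/Q)| = phi(624) = 192; group ≅ (Z/624Z)^* ≅ Z/2Z × Z/2Z × Z/4Z × Z/12Z

The n-th cyclotomic polynomial Φ_624(x) is the minimal polynomial of zeta_624 over Q and has degree phi(624) = 192. So Q(zeta_624) is a degree-192 Galois extension with Galois group (Z/624Z)^*. By CRT, (Z/624Z)^* ≅ (Z/16Z)^* × (Z/3Z)^* × (Z/13Z)^*. Each prime-power unit group is (Z/16Z)^* ≅ Z/2Z × Z/4Z; (Z/3Z)^* ≅ Z/2Z; (Z/13Z)^* ≅ Z/12Z. Hence Gal(Q(zeta_624)/Q) ≅ Z/2Z × Z/2Z × Z/4Z × Z/12Z.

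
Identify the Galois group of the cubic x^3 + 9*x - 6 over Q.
Gal(K/Q) = S_3 (symmetric group of order 6)

Compute the discriminant of x^3 + (0)*x^2 + (9)*x + (-6): Δ = -3888. Since Δ is not a rational square, the Galois group is not contained in A_3; it must be the full S_3 (irreducibility of the cubic rules out anything smaller).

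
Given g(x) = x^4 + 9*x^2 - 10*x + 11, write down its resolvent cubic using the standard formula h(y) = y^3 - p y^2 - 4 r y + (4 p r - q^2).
h(y) = y^3 - 9*y^2 - 44*y + 296

Identify coefficients: p = 9, q = -10, r = 11.
Plug into h(y) = y^3 - p y^2 - 4 r y + (4 p r - q^2):
  h(y) = y^3 - (9) y^2 - 4*(11) y + (4*(9)*(11) - (-10)^2)
       = y^3 + (-9) y^2 + (-44) y + (296).
Simplifying: h(y) = y^3 - 9*y^2 - 44*y + 296.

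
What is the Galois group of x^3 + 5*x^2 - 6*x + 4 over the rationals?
Gal(K/Q) = S_3 (symmetric group of order 6)

Compute the discriminant of x^3 + (5)*x^2 + (-6)*x + (4): Δ = -2828. Since Δ is not a rational square, the Galois group is not contained in A_3; it must be the full S_3 (irreducibility of the cubic rules out anything smaller).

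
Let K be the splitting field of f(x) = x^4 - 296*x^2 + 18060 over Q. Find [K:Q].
[K:Q] = 4

f factors as (x^2 - 86)(x^2 - 210); the splitting field is K = Q(sqrt(86), sqrt(210)). Since 86, 210, and 18060 are all non-squares in Q, the three subfields Q(sqrt(86)), Q(sqrt(210)), Q(sqrt(18060)) are distinct degree-2 extensions, so [K:Q] = 4 (Klein four Galois group).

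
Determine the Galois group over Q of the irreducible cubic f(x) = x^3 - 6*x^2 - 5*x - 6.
Gal(K/Q) = S_3 (symmetric group of order 6)

Compute the discriminant of x^3 + (-6)*x^2 + (-5)*x + (-6): Δ = -7996. Since Δ is not a rational square, the Galois group is not contained in A_3; it must be the full S_3 (irreducibility of the cubic rules out anything smaller).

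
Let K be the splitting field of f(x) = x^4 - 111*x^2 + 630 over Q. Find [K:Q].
[K:Q] = 4

f factors as (x^2 - 6)(x^2 - 105); the splitting field is K = Q(sqrt(6), sqrt(105)). Since 6, 105, and 630 are all non-squares in Q, the three subfields Q(sqrt(6)), Q(sqrt(105)), Q(sqrt(630)) are distinct degree-2 extensions, so [K:Q] = 4 (Klein four Galois group).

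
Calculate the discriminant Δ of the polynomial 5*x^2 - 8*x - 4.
Δ = 144

For a quadratic a x^2 + b x + c the discriminant is Δ = b^2 - 4ac = (-8)^2 - 4*(5)*(-4) = 64 - (-80) = 144.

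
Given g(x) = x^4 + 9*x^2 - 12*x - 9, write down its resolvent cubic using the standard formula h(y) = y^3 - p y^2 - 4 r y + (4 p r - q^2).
h(y) = y^3 - 9*y^2 + 36*y - 468

Identify coefficients: p = 9, q = -12, r = -9.
Plug into h(y) = y^3 - p y^2 - 4 r y + (4 p r - q^2):
  h(y) = y^3 - (9) y^2 - 4*(-9) y + (4*(9)*(-9) - (-12)^2)
       = y^3 + (-9) y^2 + (36) y + (-468).
Simplifying: h(y) = y^3 - 9*y^2 + 36*y - 468.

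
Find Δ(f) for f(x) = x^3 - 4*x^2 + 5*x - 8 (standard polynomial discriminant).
Δ = -996

For x^3 + a x^2 + b x + c the discriminant is Δ = 18 a b c - 4 a^3 c + a^2 b^2 - 4 b^3 - 27 c^2.
Plug a = -4, b = 5, c = -8:
  18*(-4)*(5)*(-8) - 4*(-4)^3*(-8) + (-4)^2*(5)^2 - 4*(5)^3 - 27*(-8)^2
  = 2880 + (-2048) + 400 + (-500) + (-1728)
  = -996.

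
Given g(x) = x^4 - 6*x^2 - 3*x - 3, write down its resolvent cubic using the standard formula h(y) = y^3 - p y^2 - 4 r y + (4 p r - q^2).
h(y) = y^3 + 6*y^2 + 12*y + 63

Identify coefficients: p = -6, q = -3, r = -3.
Plug into h(y) = y^3 - p y^2 - 4 r y + (4 p r - q^2):
  h(y) = y^3 - (-6) y^2 - 4*(-3) y + (4*(-6)*(-3) - (-3)^2)
       = y^3 + (6) y^2 + (12) y + (63).
Simplifying: h(y) = y^3 + 6*y^2 + 12*y + 63.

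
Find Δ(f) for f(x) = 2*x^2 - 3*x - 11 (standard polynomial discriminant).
Δ = 97

For a quadratic a x^2 + b x + c the discriminant is Δ = b^2 - 4ac = (-3)^2 - 4*(2)*(-11) = 9 - (-88) = 97.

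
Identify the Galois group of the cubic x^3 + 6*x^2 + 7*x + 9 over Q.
Gal(K/Q) = S_3 (symmetric group of order 6)

Compute the discriminant of x^3 + (6)*x^2 + (7)*x + (9): Δ = -2767. Since Δ is not a rational square, the Galois group is not contained in A_3; it must be the full S_3 (irreducibility of the cubic rules out anything smaller).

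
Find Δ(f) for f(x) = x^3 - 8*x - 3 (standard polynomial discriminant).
Δ = 1805

For a depressed cubic x^3 + p x + q the discriminant is Δ = -4 p^3 - 27 q^2 = -4*(-8)^3 - 27*(-3)^2 = 2048 - 243 = 1805.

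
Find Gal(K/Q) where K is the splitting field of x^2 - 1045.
Gal(K/Q) = Z/2Z (cyclic of order 2)

x^2 - 1045 is irreducible over Q since 1045 is not a rational square. The splitting field Q(sqrt(1045)) has degree 2 over Q, and its unique nontrivial automorphism is sqrt(1045) ↦ -sqrt(1045). Hence Gal(Q(sqrt(1045))/Q) = Z/2Z.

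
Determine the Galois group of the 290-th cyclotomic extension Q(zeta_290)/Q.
|Gal(Q(zeta_290)/Q)| = phi(290) = 112; group ≅ (Z/290Z)^* ≅ Z/4Z × Z/28Z

The n-th cyclotomic polynomial Φ_290(x) is the minimal polynomial of zeta_290 over Q and has degree phi(290) = 112. So Q(zeta_290) is a degree-112 Galois extension with Galois group (Z/290Z)^*. By CRT, (Z/290Z)^* ≅ (Z/2Z)^* × (Z/5Z)^* × (Z/29Z)^*. Each prime-power unit group is (Z/2Z)^* ≅ trivial group (order 1); (Z/5Z)^* ≅ Z/4Z; (Z/29Z)^* ≅ Z/28Z. Hence Gal(Q(zeta_290)/Q) ≅ Z/4Z × Z/28Z.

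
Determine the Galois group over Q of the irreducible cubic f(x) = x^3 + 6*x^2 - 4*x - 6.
Gal(K/Q) = S_3 (symmetric group of order 6)

Compute the discriminant of x^3 + (6)*x^2 + (-4)*x + (-6): Δ = 7636. Since Δ is not a rational square, the Galois group is not contained in A_3; it must be the full S_3 (irreducibility of the cubic rules out anything smaller).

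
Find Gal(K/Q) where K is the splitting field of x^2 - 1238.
Gal(K/Q) = Z/2Z (cyclic of order 2)

x^2 - 1238 is irreducible over Q since 1238 is not a rational square. The splitting field Q(sqrt(1238)) has degree 2 over Q, and its unique nontrivial automorphism is sqrt(1238) ↦ -sqrt(1238). Hence Gal(Q(sqrt(1238))/Q) = Z/2Z.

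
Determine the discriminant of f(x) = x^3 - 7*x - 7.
Δ = 49

For x^3 + a x^2 + b x + c the discriminant is Δ = 18 a b c - 4 a^3 c + a^2 b^2 - 4 b^3 - 27 c^2.
Plug a = 0, b = -7, c = -7:
  18*(0)*(-7)*(-7) - 4*(0)^3*(-7) + (0)^2*(-7)^2 - 4*(-7)^3 - 27*(-7)^2
  = 0 + (0) + 0 + (1372) + (-1323)
  = 49.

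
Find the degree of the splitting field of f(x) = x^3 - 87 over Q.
[K:Q] = 6

x^3 - 87 has one real root r = 87^(1/3) and two complex roots r*zeta_3, r*zeta_3^2 where zeta_3 = e^(2*pi*i/3). The splitting field is Q(r, zeta_3). [Q(r):Q] = 3 and [Q(zeta_3):Q] = 2 with gcd = 1, so [Q(r, zeta_3):Q] = 3 * 2 = 6.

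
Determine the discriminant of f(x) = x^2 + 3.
Δ = -12

For a quadratic a x^2 + b x + c the discriminant is Δ = b^2 - 4ac = (0)^2 - 4*(1)*(3) = 0 - (12) = -12.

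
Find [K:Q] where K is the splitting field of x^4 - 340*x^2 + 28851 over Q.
[K:Q] = 4

f factors as (x^2 - 177)(x^2 - 163); the splitting field is K = Q(sqrt(177), sqrt(163)). Since 177, 163, and 28851 are all non-squares in Q, the three subfields Q(sqrt(177)), Q(sqrt(163)), Q(sqrt(28851)) are distinct degree-2 extensions, so [K:Q] = 4 (Klein four Galois group).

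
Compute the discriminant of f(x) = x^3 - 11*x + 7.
Δ = 4001

For a depressed cubic x^3 + p x + q the discriminant is Δ = -4 p^3 - 27 q^2 = -4*(-11)^3 - 27*(7)^2 = 5324 - 1323 = 4001.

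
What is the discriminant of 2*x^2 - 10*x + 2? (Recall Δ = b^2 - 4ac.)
Δ = 84

For a quadratic a x^2 + b x + c the discriminant is Δ = b^2 - 4ac = (-10)^2 - 4*(2)*(2) = 100 - (16) = 84.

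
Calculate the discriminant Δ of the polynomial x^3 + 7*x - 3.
Δ = -1615

For x^3 + a x^2 + b x + c the discriminant is Δ = 18 a b c - 4 a^3 c + a^2 b^2 - 4 b^3 - 27 c^2.
Plug a = 0, b = 7, c = -3:
  18*(0)*(7)*(-3) - 4*(0)^3*(-3) + (0)^2*(7)^2 - 4*(7)^3 - 27*(-3)^2
  = 0 + (0) + 0 + (-1372) + (-243)
  = -1615.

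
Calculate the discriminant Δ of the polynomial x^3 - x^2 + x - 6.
Δ = -891

For x^3 + a x^2 + b x + c the discriminant is Δ = 18 a b c - 4 a^3 c + a^2 b^2 - 4 b^3 - 27 c^2.
Plug a = -1, b = 1, c = -6:
  18*(-1)*(1)*(-6) - 4*(-1)^3*(-6) + (-1)^2*(1)^2 - 4*(1)^3 - 27*(-6)^2
  = 108 + (-24) + 1 + (-4) + (-972)
  = -891.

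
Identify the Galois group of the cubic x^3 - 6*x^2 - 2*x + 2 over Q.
Gal(K/Q) = S_3 (symmetric group of order 6)

Compute the discriminant of x^3 + (-6)*x^2 + (-2)*x + (2): Δ = 2228. Since Δ is not a rational square, the Galois group is not contained in A_3; it must be the full S_3 (irreducibility of the cubic rules out anything smaller).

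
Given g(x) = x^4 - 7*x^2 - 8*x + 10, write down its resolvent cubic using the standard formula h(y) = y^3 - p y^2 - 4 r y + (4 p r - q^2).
h(y) = y^3 + 7*y^2 - 40*y - 344

Identify coefficients: p = -7, q = -8, r = 10.
Plug into h(y) = y^3 - p y^2 - 4 r y + (4 p r - q^2):
  h(y) = y^3 - (-7) y^2 - 4*(10) y + (4*(-7)*(10) - (-8)^2)
       = y^3 + (7) y^2 + (-40) y + (-344).
Simplifying: h(y) = y^3 + 7*y^2 - 40*y - 344.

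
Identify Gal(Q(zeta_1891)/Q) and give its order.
|Gal(Q(zeta_1891)/Q)| = phi(1891) = 1800; group ≅ (Z/1891Z)^* ≅ Z/30Z × Z/60Z

The n-th cyclotomic polynomial Φ_1891(x) is the minimal polynomial of zeta_1891 over Q and has degree phi(1891) = 1800. So Q(zeta_1891) is a degree-1800 Galois extension with Galois group (Z/1891Z)^*. By CRT, (Z/1891Z)^* ≅ (Z/31Z)^* × (Z/61Z)^*. Each prime-power unit group is (Z/31Z)^* ≅ Z/30Z; (Z/61Z)^* ≅ Z/60Z. Hence Gal(Q(zeta_1891)/Q) ≅ Z/30Z × Z/60Z.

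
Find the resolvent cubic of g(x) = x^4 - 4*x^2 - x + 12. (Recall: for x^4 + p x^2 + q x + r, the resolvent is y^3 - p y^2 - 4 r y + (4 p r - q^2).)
h(y) = y^3 + 4*y^2 - 48*y - 193

Identify coefficients: p = -4, q = -1, r = 12.
Plug into h(y) = y^3 - p y^2 - 4 r y + (4 p r - q^2):
  h(y) = y^3 - (-4) y^2 - 4*(12) y + (4*(-4)*(12) - (-1)^2)
       = y^3 + (4) y^2 + (-48) y + (-193).
Simplifying: h(y) = y^3 + 4*y^2 - 48*y - 193.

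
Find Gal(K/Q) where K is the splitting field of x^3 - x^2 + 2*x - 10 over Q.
Gal(K/Q) = S_3 (symmetric group of order 6)

Compute the discriminant of x^3 + (-1)*x^2 + (2)*x + (-10): Δ = -2408. Since Δ is not a rational square, the Galois group is not contained in A_3; it must be the full S_3 (irreducibility of the cubic rules out anything smaller).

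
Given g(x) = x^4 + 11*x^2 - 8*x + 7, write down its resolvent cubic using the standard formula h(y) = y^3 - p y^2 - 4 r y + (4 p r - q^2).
h(y) = y^3 - 11*y^2 - 28*y + 244

Identify coefficients: p = 11, q = -8, r = 7.
Plug into h(y) = y^3 - p y^2 - 4 r y + (4 p r - q^2):
  h(y) = y^3 - (11) y^2 - 4*(7) y + (4*(11)*(7) - (-8)^2)
       = y^3 + (-11) y^2 + (-28) y + (244).
Simplifying: h(y) = y^3 - 11*y^2 - 28*y + 244.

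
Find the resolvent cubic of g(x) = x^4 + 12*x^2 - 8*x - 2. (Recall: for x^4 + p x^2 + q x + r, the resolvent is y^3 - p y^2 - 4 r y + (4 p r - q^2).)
h(y) = y^3 - 12*y^2 + 8*y - 160

Identify coefficients: p = 12, q = -8, r = -2.
Plug into h(y) = y^3 - p y^2 - 4 r y + (4 p r - q^2):
  h(y) = y^3 - (12) y^2 - 4*(-2) y + (4*(12)*(-2) - (-8)^2)
       = y^3 + (-12) y^2 + (8) y + (-160).
Simplifying: h(y) = y^3 - 12*y^2 + 8*y - 160.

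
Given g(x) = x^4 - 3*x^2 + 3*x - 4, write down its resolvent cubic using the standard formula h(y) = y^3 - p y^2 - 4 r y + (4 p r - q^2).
h(y) = y^3 + 3*y^2 + 16*y + 39

Identify coefficients: p = -3, q = 3, r = -4.
Plug into h(y) = y^3 - p y^2 - 4 r y + (4 p r - q^2):
  h(y) = y^3 - (-3) y^2 - 4*(-4) y + (4*(-3)*(-4) - (3)^2)
       = y^3 + (3) y^2 + (16) y + (39).
Simplifying: h(y) = y^3 + 3*y^2 + 16*y + 39.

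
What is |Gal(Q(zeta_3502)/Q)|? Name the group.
|Gal(Q(zeta_3502)/Q)| = phi(3502) = 1632; group ≅ (Z/3502Z)^* ≅ Z/16Z × Z/102Z

The n-th cyclotomic polynomial Φ_3502(x) is the minimal polynomial of zeta_3502 over Q and has degree phi(3502) = 1632. So Q(zeta_3502) is a degree-1632 Galois extension with Galois group (Z/3502Z)^*. By CRT, (Z/3502Z)^* ≅ (Z/2Z)^* × (Z/17Z)^* × (Z/103Z)^*. Each prime-power unit group is (Z/2Z)^* ≅ trivial group (order 1); (Z/17Z)^* ≅ Z/16Z; (Z/103Z)^* ≅ Z/102Z. Hence Gal(Q(zeta_3502)/Q) ≅ Z/16Z × Z/102Z.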